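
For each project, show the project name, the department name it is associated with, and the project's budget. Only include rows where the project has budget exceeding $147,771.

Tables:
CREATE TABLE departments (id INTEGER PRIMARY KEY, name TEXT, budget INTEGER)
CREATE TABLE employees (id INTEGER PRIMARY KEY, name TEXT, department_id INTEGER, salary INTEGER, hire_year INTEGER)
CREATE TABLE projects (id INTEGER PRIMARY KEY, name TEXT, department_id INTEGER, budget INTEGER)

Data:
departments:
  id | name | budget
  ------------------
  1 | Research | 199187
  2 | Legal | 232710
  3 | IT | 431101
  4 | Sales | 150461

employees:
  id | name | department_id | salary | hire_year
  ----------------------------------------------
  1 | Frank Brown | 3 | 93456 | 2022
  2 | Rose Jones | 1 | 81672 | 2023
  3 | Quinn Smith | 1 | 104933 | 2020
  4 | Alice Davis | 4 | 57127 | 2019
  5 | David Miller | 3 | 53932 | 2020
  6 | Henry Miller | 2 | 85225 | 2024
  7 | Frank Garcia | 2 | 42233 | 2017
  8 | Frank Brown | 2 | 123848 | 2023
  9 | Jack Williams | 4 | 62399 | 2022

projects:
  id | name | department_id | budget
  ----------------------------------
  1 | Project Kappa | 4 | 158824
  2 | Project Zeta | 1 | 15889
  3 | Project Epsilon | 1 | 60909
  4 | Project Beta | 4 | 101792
SELECT c.name, p.name AS department, c.budget FROM projects c JOIN departments p ON c.department_id = p.id WHERE c.budget > 147771

Execution result:
name | department | budget
Project Kappa | Sales | 158824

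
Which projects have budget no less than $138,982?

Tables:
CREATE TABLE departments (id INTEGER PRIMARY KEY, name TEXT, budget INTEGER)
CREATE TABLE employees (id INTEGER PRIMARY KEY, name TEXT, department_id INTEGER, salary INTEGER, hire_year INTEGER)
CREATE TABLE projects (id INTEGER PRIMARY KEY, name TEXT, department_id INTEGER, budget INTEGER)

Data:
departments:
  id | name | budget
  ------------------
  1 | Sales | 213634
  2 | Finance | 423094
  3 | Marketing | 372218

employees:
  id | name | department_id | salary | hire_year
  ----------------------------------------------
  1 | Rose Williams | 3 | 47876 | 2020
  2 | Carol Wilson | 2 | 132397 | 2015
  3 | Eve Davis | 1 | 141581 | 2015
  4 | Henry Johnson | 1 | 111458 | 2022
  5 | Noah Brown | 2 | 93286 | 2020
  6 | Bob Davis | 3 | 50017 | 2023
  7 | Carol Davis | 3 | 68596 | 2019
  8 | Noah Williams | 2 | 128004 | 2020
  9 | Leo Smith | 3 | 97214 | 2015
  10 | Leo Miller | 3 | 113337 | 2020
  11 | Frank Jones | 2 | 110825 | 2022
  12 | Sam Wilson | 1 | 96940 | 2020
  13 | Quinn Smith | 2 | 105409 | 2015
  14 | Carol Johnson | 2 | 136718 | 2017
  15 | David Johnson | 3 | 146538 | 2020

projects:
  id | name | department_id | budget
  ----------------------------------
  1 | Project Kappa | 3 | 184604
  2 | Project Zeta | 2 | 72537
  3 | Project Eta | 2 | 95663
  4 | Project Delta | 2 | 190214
SELECT name, budget FROM projects WHERE budget >= 138982

Execution result:
name | budget
Project Kappa | 184604
Project Delta | 190214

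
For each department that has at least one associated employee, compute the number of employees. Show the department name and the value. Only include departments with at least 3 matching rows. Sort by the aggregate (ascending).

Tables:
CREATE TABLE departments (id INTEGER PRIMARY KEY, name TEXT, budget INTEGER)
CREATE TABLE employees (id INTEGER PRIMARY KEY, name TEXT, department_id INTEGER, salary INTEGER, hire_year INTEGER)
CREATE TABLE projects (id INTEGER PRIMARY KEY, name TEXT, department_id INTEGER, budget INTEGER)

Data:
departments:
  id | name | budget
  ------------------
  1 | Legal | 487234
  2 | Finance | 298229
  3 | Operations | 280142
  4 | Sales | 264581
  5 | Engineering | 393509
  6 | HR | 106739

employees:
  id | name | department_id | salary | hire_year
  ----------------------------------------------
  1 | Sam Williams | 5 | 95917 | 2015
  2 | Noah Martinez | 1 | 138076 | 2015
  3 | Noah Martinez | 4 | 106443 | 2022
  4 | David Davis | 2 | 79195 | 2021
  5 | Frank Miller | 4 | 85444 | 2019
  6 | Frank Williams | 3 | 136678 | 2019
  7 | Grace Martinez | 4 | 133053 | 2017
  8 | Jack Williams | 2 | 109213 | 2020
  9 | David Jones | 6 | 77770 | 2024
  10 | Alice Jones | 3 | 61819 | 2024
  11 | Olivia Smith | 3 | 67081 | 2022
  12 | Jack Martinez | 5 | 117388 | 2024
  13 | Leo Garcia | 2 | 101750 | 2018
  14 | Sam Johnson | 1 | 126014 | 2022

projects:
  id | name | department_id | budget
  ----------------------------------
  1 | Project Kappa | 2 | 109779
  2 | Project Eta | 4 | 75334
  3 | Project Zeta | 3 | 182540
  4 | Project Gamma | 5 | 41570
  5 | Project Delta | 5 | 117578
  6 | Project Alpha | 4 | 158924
SELECT p.name, COUNT(*) AS n FROM employees c JOIN departments p ON c.department_id = p.id GROUP BY p.id, p.name HAVING COUNT(*) >= 3 ORDER BY n ASC

Execution result:
name | n
Finance | 3
Operations | 3
Sales | 3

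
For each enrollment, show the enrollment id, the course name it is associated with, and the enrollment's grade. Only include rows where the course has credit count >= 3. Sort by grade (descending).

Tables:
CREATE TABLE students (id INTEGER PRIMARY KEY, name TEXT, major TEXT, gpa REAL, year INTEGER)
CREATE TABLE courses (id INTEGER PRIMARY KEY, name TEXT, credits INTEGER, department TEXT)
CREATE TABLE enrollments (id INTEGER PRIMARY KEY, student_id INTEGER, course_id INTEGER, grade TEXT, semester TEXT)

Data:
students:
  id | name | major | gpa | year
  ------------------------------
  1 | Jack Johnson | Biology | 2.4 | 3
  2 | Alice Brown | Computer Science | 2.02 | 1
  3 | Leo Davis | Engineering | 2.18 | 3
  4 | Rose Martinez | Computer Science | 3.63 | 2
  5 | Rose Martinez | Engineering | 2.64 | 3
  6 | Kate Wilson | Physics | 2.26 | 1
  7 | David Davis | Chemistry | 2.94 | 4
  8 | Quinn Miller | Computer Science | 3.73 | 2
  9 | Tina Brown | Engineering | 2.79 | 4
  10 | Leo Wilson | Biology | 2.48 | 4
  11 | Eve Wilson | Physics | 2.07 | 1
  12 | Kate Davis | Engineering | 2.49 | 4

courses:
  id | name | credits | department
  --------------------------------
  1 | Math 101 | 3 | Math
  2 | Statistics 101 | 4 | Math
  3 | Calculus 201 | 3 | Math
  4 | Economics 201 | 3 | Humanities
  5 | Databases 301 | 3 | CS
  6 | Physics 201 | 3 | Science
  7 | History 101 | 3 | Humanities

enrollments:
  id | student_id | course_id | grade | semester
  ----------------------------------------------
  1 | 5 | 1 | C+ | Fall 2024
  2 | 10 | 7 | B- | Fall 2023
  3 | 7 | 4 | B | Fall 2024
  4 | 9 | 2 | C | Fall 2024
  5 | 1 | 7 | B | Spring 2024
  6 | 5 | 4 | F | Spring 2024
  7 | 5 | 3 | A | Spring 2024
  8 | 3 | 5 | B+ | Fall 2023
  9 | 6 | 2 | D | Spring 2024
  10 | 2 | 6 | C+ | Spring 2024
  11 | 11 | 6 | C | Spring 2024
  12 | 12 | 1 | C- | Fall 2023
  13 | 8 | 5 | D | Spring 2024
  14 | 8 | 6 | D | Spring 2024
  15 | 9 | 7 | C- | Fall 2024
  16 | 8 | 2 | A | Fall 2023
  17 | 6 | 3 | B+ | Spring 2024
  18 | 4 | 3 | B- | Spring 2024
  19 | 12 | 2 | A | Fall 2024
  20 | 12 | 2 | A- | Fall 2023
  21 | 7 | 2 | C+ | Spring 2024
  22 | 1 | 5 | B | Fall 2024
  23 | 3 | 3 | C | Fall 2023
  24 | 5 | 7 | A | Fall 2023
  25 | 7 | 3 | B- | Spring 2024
SELECT c.id, p.name AS course, c.grade FROM enrollments c JOIN courses p ON c.course_id = p.id WHERE p.credits >= 3 ORDER BY c.grade DESC

Execution result:
id | course | grade
6 | Economics 201 | F
9 | Statistics 101 | D
13 | Databases 301 | D
14 | Physics 201 | D
12 | Math 101 | C-
15 | History 101 | C-
1 | Math 101 | C+
10 | Physics 201 | C+
21 | Statistics 101 | C+
4 | Statistics 101 | C
11 | Physics 201 | C
23 | Calculus 201 | C
2 | History 101 | B-
18 | Calculus 201 | B-
25 | Calculus 201 | B-
8 | Databases 301 | B+
17 | Calculus 201 | B+
3 | Economics 201 | B
5 | History 101 | B
22 | Databases 301 | B
20 | Statistics 101 | A-
7 | Calculus 201 | A
16 | Statistics 101 | A
19 | Statistics 101 | A
24 | History 101 | A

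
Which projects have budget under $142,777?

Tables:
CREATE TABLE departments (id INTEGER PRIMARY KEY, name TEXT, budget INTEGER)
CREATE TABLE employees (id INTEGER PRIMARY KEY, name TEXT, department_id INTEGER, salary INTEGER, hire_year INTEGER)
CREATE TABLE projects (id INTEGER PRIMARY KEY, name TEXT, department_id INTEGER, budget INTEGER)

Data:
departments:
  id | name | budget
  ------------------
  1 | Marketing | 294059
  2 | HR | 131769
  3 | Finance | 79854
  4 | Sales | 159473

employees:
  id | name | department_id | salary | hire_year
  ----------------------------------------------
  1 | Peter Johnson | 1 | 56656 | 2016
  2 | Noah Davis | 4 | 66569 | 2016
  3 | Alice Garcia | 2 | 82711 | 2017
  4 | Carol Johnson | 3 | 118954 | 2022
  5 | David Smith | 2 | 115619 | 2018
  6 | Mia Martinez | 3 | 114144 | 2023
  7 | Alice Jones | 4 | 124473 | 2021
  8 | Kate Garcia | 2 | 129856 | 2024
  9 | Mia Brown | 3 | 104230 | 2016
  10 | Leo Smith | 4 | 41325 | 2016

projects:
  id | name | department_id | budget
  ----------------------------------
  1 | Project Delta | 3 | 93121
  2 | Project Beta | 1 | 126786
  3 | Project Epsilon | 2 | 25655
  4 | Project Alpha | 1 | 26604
SELECT name, budget FROM projects WHERE budget < 142777

Execution result:
name | budget
Project Delta | 93121
Project Beta | 126786
Project Epsilon | 25655
Project Alpha | 26604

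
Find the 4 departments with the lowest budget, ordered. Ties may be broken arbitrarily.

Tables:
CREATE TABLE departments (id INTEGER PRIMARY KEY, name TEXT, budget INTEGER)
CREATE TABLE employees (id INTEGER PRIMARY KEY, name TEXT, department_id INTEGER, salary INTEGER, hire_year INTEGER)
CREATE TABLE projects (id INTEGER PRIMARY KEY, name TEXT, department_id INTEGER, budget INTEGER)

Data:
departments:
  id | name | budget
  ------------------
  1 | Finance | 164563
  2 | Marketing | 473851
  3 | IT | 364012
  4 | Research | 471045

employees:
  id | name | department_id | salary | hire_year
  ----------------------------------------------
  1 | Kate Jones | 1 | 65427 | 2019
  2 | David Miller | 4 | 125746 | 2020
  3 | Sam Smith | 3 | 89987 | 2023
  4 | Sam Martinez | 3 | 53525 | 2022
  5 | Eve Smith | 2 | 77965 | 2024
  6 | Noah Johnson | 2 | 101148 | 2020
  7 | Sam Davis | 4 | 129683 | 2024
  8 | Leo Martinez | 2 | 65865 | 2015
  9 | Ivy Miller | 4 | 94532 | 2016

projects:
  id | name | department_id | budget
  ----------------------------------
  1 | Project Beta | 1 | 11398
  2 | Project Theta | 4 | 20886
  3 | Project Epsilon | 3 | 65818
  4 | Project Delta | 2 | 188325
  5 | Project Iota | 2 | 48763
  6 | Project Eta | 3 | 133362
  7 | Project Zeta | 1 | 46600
SELECT name, budget FROM departments ORDER BY budget ASC LIMIT 4

Execution result:
name | budget
Finance | 164563
IT | 364012
Research | 471045
Marketing | 473851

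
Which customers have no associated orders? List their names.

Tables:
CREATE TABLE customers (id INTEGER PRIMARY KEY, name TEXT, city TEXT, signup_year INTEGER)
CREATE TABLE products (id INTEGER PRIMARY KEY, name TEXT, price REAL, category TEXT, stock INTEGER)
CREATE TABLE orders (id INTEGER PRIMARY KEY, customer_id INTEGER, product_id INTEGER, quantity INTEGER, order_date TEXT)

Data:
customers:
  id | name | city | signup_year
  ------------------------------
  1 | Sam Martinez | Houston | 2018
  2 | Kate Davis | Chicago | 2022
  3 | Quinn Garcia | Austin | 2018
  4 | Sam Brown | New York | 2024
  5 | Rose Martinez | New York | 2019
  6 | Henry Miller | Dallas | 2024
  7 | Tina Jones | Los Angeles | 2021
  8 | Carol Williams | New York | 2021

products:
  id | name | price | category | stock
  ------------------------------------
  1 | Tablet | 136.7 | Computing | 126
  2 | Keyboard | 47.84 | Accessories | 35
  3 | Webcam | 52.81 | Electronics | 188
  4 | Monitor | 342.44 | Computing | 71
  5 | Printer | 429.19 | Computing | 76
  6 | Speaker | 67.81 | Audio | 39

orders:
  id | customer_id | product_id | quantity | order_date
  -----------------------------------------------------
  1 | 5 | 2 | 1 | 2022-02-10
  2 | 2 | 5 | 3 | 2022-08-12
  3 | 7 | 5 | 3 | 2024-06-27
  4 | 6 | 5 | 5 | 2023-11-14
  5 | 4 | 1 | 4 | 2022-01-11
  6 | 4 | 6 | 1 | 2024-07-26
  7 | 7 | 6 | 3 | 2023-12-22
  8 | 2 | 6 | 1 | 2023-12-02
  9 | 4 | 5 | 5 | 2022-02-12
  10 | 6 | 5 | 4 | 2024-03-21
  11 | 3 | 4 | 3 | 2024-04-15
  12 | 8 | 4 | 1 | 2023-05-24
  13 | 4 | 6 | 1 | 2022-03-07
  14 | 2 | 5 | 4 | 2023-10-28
SELECT p.name FROM customers p LEFT JOIN orders c ON c.customer_id = p.id WHERE c.id IS NULL

Execution result:
Sam Martinez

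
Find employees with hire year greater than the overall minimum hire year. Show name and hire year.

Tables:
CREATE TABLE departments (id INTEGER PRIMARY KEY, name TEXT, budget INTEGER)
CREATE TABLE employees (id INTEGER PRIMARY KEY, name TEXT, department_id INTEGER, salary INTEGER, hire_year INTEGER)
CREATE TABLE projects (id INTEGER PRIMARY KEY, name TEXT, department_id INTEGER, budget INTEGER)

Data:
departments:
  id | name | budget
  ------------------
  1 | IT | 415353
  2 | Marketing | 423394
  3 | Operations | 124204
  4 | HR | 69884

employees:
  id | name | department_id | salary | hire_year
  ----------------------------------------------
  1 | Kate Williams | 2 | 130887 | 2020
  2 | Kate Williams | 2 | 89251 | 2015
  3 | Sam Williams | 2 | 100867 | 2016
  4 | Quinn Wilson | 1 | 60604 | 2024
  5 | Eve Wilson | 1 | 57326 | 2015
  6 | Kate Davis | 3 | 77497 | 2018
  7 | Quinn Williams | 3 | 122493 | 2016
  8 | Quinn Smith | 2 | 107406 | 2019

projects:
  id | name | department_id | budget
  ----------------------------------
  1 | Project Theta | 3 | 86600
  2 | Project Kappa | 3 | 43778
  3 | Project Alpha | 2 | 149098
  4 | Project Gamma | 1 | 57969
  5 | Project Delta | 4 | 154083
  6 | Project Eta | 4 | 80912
SELECT name, hire_year FROM employees WHERE hire_year > (SELECT MIN(hire_year) FROM employees)

Execution result:
name | hire_year
Kate Williams | 2020
Sam Williams | 2016
Quinn Wilson | 2024
Kate Davis | 2018
Quinn Williams | 2016
Quinn Smith | 2019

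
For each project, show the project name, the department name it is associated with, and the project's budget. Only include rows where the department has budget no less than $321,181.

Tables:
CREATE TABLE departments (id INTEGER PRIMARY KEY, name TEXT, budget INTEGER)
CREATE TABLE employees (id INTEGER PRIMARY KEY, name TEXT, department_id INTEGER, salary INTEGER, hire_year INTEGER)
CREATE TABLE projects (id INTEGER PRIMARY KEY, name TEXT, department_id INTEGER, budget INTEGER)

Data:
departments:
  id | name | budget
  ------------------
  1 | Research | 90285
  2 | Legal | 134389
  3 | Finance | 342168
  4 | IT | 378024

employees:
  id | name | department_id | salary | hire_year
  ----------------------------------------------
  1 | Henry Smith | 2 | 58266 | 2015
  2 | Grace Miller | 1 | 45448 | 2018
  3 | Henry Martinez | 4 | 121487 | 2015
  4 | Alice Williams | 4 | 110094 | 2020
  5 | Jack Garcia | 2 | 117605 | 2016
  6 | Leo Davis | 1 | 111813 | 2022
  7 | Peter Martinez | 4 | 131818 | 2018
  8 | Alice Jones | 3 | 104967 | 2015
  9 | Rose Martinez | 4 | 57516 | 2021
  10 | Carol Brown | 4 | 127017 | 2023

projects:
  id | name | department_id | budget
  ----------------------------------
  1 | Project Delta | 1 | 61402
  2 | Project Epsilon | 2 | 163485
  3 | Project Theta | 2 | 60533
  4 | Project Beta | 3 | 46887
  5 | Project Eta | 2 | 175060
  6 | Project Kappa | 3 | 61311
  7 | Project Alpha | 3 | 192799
SELECT c.name, p.name AS department, c.budget FROM projects c JOIN departments p ON c.department_id = p.id WHERE p.budget >= 321181

Execution result:
name | department | budget
Project Beta | Finance | 46887
Project Kappa | Finance | 61311
Project Alpha | Finance | 192799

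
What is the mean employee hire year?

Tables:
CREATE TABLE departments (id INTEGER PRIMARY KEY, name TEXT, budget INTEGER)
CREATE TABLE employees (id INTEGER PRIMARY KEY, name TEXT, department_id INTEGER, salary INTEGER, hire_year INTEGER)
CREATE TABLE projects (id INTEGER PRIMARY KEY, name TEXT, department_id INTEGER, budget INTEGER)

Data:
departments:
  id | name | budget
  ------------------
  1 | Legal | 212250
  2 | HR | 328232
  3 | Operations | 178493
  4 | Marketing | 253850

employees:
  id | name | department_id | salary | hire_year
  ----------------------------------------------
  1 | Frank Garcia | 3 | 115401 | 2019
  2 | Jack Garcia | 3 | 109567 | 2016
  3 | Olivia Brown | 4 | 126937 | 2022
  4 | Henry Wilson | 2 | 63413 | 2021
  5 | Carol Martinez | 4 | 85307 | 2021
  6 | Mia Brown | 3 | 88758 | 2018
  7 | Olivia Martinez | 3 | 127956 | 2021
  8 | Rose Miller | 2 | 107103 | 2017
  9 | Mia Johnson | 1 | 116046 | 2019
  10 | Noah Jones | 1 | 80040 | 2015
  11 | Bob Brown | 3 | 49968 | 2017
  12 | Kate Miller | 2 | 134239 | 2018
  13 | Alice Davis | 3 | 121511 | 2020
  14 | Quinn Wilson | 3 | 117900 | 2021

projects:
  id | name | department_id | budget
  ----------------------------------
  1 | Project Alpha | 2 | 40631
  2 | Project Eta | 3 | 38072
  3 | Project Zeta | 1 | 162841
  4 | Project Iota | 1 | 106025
SELECT AVG(hire_year) FROM employees

Execution result:
2018.93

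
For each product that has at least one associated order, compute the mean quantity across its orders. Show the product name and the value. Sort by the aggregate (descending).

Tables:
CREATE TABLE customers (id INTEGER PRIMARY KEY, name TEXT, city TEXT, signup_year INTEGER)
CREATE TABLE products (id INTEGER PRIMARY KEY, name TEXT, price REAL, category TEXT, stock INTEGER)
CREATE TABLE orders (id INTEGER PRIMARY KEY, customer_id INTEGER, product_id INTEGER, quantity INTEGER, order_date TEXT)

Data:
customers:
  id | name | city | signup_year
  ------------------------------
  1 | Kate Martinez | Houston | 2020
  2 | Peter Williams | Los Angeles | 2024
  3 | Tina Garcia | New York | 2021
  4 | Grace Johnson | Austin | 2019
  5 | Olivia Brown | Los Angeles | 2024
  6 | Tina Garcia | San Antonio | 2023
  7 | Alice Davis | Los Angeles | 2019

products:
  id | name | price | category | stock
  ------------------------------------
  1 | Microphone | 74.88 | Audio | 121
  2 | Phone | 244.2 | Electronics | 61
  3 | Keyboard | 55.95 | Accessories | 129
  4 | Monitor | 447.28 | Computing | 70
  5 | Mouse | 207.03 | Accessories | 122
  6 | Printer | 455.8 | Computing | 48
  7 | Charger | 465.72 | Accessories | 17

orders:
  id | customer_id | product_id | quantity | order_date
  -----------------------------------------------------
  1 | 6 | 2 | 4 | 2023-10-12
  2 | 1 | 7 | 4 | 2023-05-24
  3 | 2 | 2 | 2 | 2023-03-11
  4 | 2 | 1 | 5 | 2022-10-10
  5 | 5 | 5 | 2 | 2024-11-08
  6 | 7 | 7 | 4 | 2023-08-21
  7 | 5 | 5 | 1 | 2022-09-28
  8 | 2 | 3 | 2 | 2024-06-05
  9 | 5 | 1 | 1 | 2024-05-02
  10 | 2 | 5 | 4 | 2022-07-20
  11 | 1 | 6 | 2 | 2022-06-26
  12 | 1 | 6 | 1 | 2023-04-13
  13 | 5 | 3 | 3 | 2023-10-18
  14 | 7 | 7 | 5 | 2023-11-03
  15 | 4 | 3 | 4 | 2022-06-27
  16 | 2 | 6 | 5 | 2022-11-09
SELECT p.name, AVG(c.quantity) AS avg_quantity FROM orders c JOIN products p ON c.product_id = p.id GROUP BY p.id, p.name ORDER BY avg_quantity DESC

Execution result:
name | avg_quantity
Charger | 4.33
Microphone | 3.00
Phone | 3.00
Keyboard | 3.00
Printer | 2.67
Mouse | 2.33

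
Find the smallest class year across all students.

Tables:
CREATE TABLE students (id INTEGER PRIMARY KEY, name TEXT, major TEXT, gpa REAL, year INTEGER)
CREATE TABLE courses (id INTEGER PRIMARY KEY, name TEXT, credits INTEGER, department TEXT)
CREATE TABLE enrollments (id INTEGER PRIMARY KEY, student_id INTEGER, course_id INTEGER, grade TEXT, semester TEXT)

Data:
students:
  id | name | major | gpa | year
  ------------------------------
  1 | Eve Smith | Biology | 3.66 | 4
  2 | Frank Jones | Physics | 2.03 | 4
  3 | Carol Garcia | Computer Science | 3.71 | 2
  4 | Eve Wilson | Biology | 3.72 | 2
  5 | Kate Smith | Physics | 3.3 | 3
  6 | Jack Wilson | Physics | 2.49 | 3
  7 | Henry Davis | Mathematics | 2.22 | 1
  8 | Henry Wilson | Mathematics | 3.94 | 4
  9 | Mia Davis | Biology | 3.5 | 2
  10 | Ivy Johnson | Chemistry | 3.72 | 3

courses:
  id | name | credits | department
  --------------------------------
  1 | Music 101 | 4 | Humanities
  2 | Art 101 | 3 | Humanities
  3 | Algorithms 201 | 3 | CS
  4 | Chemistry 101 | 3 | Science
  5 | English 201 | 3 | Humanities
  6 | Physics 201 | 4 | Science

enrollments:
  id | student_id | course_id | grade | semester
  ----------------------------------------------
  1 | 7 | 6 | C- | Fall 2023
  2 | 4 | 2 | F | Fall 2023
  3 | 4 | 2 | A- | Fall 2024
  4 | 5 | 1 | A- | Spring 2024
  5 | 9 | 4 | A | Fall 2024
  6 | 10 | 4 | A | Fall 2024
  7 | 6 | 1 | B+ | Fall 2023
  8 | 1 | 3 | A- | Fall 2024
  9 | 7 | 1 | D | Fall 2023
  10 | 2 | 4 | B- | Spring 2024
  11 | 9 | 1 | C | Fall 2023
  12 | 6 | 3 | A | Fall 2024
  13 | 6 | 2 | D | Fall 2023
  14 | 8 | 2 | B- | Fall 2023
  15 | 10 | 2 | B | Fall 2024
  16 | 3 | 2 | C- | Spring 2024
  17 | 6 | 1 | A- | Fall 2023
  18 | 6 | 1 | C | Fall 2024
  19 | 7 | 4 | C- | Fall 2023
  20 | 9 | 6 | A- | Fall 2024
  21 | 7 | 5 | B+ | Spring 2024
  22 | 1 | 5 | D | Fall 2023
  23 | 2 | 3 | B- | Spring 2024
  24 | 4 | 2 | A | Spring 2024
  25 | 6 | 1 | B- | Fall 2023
SELECT MIN(year) FROM students

Execution result:
1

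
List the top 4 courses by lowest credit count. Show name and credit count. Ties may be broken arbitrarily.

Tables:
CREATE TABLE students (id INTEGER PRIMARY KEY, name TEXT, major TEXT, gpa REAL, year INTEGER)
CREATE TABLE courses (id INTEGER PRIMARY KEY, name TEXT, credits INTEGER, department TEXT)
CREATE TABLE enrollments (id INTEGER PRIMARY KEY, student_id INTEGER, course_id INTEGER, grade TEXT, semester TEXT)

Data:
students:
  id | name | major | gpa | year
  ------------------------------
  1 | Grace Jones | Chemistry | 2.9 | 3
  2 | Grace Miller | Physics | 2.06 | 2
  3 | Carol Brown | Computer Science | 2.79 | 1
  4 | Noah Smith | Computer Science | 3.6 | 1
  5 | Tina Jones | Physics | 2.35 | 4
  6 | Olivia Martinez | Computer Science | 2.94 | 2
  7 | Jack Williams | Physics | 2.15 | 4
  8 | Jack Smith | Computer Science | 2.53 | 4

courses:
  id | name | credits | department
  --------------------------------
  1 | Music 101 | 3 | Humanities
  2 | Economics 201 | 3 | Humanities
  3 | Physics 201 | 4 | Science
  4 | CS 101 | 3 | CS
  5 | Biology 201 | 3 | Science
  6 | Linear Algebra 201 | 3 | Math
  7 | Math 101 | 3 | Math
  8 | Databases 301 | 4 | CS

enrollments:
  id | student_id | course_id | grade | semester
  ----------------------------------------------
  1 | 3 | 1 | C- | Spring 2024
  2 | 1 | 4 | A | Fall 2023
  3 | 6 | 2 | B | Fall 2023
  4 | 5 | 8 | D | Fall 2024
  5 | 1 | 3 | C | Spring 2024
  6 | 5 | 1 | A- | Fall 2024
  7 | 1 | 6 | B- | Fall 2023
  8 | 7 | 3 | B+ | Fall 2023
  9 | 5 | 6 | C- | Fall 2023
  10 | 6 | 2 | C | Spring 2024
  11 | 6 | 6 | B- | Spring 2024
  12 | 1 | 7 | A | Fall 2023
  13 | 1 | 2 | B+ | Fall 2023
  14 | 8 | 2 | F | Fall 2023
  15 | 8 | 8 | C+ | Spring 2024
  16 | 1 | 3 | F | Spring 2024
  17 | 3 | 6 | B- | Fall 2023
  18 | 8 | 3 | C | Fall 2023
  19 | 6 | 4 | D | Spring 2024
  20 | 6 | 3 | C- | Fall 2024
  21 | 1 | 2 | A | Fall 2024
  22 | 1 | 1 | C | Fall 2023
SELECT name, credits FROM courses ORDER BY credits ASC LIMIT 4

Execution result:
name | credits
Music 101 | 3
Economics 201 | 3
CS 101 | 3
Biology 201 | 3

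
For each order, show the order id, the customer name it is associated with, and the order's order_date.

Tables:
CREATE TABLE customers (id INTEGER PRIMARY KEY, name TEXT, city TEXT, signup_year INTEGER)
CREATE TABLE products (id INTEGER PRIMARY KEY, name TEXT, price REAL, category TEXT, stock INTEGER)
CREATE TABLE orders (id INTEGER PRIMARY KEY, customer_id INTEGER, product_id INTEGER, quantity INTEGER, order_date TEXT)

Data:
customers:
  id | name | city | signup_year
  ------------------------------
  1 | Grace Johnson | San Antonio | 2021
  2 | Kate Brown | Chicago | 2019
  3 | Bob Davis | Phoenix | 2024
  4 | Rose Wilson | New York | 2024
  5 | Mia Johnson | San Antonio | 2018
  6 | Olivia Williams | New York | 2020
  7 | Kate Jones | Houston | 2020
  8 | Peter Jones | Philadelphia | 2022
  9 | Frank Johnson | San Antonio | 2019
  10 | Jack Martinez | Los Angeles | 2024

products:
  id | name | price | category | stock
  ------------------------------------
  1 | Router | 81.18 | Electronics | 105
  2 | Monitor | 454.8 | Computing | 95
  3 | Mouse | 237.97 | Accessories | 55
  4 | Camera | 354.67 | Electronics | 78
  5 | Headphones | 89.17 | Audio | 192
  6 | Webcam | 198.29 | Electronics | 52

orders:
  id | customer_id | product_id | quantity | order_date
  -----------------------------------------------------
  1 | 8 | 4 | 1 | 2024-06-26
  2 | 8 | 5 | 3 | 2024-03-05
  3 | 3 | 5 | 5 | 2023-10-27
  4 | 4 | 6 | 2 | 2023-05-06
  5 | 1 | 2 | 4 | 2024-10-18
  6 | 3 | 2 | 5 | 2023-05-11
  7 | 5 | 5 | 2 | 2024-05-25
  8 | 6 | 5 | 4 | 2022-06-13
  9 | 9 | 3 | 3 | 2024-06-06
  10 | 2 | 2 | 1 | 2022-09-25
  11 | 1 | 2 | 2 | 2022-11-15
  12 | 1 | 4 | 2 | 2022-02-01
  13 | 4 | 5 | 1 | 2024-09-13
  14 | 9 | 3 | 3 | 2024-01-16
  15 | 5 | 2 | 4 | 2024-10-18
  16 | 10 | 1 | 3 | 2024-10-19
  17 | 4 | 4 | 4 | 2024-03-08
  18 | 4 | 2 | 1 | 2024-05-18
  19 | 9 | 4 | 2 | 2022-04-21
SELECT c.id, p.name AS customer, c.order_date FROM orders c JOIN customers p ON c.customer_id = p.id

Execution result:
id | customer | order_date
1 | Peter Jones | 2024-06-26
2 | Peter Jones | 2024-03-05
3 | Bob Davis | 2023-10-27
4 | Rose Wilson | 2023-05-06
5 | Grace Johnson | 2024-10-18
6 | Bob Davis | 2023-05-11
7 | Mia Johnson | 2024-05-25
8 | Olivia Williams | 2022-06-13
9 | Frank Johnson | 2024-06-06
10 | Kate Brown | 2022-09-25
11 | Grace Johnson | 2022-11-15
12 | Grace Johnson | 2022-02-01
13 | Rose Wilson | 2024-09-13
14 | Frank Johnson | 2024-01-16
15 | Mia Johnson | 2024-10-18
16 | Jack Martinez | 2024-10-19
17 | Rose Wilson | 2024-03-08
18 | Rose Wilson | 2024-05-18
19 | Frank Johnson | 2022-04-21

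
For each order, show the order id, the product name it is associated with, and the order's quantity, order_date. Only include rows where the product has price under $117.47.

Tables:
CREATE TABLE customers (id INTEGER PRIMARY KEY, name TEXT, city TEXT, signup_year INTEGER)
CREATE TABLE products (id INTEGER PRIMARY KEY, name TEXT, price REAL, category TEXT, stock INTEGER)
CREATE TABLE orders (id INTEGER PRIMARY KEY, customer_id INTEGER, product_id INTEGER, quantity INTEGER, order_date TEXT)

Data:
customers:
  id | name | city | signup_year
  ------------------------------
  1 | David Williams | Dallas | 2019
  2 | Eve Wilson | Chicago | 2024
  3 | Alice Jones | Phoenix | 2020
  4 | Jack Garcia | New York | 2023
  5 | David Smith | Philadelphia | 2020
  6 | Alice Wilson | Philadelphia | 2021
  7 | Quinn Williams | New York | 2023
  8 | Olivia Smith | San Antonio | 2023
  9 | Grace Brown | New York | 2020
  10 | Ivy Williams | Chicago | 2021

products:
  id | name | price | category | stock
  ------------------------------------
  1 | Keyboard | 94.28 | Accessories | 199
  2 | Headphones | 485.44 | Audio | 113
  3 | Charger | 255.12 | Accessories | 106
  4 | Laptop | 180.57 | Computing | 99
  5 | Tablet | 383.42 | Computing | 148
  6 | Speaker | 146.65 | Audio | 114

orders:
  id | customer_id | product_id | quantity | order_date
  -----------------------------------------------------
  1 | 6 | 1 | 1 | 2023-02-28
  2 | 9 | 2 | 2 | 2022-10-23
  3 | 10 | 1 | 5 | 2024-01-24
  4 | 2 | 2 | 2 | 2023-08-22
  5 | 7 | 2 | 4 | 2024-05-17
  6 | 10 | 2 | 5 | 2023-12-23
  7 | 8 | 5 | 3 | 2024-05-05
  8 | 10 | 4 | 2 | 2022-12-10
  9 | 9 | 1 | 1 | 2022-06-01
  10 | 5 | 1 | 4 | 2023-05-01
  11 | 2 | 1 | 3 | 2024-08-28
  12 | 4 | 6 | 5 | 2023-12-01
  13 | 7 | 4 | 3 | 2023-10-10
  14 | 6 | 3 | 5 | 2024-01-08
SELECT c.id, p.name AS product, c.quantity, c.order_date FROM orders c JOIN products p ON c.product_id = p.id WHERE p.price < 117.47

Execution result:
id | product | quantity | order_date
1 | Keyboard | 1 | 2023-02-28
3 | Keyboard | 5 | 2024-01-24
9 | Keyboard | 1 | 2022-06-01
10 | Keyboard | 4 | 2023-05-01
11 | Keyboard | 3 | 2024-08-28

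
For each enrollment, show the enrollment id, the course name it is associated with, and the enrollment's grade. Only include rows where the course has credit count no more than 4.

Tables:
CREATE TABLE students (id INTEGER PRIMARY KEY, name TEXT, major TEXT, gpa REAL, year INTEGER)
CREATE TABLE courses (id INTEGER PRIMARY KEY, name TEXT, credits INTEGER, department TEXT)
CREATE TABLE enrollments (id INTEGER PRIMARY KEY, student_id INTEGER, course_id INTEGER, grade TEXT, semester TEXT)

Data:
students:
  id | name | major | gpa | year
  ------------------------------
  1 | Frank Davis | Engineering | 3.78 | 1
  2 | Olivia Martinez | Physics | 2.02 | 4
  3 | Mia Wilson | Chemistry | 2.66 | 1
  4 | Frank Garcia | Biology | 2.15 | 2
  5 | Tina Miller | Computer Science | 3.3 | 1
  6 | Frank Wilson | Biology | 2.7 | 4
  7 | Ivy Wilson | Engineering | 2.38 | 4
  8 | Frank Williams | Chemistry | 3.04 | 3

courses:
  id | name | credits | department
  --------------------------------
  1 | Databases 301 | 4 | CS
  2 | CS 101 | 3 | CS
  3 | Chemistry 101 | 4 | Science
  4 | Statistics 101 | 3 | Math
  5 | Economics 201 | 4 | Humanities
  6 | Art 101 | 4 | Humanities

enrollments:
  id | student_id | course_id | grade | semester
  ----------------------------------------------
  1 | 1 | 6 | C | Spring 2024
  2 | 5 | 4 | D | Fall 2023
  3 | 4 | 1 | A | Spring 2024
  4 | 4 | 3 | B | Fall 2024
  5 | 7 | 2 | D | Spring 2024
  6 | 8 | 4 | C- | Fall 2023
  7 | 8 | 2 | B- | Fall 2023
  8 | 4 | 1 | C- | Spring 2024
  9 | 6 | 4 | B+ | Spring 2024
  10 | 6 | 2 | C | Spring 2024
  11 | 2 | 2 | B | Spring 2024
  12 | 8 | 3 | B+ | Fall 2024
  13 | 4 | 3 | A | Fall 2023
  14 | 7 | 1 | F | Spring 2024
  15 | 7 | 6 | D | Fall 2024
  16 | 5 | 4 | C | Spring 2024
SELECT c.id, p.name AS course, c.grade FROM enrollments c JOIN courses p ON c.course_id = p.id WHERE p.credits <= 4

Execution result:
id | course | grade
1 | Art 101 | C
2 | Statistics 101 | D
3 | Databases 301 | A
4 | Chemistry 101 | B
5 | CS 101 | D
6 | Statistics 101 | C-
7 | CS 101 | B-
8 | Databases 301 | C-
9 | Statistics 101 | B+
10 | CS 101 | C
11 | CS 101 | B
12 | Chemistry 101 | B+
13 | Chemistry 101 | A
14 | Databases 301 | F
15 | Art 101 | D
16 | Statistics 101 | C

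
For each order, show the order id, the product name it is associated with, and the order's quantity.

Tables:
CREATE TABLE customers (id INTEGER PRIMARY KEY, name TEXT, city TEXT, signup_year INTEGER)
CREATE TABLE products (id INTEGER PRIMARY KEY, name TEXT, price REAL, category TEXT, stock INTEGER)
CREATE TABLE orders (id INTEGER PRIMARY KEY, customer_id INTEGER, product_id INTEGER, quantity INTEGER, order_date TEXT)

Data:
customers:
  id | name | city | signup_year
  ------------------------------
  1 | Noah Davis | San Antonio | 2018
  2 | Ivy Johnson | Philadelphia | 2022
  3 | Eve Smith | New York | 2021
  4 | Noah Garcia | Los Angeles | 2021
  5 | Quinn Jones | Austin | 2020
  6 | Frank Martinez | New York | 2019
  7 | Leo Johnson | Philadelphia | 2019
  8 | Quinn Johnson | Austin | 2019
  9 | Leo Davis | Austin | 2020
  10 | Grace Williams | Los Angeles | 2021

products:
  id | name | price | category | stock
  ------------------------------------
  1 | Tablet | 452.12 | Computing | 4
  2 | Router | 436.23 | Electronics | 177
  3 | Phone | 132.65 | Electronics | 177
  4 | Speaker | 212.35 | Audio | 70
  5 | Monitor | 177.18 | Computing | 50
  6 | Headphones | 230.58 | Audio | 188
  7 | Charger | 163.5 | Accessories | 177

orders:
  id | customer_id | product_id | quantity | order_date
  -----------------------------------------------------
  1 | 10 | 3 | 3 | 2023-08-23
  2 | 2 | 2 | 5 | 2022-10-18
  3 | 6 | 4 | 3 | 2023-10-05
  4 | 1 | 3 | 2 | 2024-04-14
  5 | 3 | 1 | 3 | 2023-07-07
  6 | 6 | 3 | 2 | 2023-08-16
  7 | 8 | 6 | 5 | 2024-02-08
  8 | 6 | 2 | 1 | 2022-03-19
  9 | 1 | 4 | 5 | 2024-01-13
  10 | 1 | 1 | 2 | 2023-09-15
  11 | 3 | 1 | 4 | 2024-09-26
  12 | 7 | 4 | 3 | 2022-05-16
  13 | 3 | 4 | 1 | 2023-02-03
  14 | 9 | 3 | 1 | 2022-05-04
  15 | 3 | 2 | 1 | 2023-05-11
SELECT c.id, p.name AS product, c.quantity FROM orders c JOIN products p ON c.product_id = p.id

Execution result:
id | product | quantity
1 | Phone | 3
2 | Router | 5
3 | Speaker | 3
4 | Phone | 2
5 | Tablet | 3
6 | Phone | 2
7 | Headphones | 5
8 | Router | 1
9 | Speaker | 5
10 | Tablet | 2
11 | Tablet | 4
12 | Speaker | 3
13 | Speaker | 1
14 | Phone | 1
15 | Router | 1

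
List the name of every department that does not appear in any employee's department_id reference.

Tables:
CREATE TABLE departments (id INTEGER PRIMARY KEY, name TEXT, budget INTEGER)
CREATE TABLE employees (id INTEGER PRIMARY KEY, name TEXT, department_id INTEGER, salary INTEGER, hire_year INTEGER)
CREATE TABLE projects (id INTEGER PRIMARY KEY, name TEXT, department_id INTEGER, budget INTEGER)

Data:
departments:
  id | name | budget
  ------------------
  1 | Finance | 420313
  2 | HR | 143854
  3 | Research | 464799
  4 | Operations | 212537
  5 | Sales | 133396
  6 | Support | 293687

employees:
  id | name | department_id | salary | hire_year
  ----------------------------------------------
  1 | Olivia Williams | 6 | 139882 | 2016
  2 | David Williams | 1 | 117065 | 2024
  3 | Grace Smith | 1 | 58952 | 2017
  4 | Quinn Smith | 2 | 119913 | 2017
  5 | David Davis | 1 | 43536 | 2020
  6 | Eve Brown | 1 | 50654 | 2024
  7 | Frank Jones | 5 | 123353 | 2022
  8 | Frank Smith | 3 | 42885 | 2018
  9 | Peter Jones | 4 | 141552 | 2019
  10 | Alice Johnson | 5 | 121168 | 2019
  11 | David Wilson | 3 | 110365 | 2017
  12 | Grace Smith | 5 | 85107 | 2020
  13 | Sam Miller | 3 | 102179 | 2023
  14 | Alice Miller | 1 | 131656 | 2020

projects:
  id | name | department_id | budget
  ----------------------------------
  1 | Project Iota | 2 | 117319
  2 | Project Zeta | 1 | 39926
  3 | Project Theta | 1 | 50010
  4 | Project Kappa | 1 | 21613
SELECT p.name FROM departments p LEFT JOIN employees c ON c.department_id = p.id WHERE c.id IS NULL

Execution result:
(no rows)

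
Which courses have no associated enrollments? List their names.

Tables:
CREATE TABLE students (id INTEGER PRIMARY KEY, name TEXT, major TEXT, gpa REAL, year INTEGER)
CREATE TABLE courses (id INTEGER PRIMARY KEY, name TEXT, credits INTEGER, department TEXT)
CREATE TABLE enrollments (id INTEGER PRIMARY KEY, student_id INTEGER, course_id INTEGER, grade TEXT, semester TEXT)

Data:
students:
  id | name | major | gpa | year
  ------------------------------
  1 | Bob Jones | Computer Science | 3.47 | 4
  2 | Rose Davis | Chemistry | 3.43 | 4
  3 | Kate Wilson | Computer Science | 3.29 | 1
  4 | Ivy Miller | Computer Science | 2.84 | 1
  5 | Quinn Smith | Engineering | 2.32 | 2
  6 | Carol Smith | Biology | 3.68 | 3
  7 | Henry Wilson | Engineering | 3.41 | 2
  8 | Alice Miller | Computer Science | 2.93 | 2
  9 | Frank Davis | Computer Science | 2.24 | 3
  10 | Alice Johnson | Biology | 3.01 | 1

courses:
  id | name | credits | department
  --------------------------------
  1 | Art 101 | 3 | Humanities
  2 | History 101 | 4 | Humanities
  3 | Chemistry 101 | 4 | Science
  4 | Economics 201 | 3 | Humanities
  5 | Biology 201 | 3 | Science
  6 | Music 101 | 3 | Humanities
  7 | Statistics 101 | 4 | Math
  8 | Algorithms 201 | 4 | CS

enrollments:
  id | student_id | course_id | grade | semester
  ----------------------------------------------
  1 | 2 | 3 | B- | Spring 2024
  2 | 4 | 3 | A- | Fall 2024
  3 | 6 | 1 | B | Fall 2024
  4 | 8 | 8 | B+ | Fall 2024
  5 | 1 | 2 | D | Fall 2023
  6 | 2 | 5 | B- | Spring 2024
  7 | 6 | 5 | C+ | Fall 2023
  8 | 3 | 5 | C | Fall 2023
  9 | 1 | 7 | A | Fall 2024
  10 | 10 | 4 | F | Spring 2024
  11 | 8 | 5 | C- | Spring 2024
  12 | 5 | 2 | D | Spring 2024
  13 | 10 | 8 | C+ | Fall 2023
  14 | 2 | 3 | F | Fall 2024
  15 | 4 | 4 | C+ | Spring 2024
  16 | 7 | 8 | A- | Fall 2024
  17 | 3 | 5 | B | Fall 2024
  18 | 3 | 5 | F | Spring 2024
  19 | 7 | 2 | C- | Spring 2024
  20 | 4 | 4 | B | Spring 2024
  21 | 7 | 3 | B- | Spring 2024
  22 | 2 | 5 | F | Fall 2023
SELECT p.name FROM courses p LEFT JOIN enrollments c ON c.course_id = p.id WHERE c.id IS NULL

Execution result:
Music 101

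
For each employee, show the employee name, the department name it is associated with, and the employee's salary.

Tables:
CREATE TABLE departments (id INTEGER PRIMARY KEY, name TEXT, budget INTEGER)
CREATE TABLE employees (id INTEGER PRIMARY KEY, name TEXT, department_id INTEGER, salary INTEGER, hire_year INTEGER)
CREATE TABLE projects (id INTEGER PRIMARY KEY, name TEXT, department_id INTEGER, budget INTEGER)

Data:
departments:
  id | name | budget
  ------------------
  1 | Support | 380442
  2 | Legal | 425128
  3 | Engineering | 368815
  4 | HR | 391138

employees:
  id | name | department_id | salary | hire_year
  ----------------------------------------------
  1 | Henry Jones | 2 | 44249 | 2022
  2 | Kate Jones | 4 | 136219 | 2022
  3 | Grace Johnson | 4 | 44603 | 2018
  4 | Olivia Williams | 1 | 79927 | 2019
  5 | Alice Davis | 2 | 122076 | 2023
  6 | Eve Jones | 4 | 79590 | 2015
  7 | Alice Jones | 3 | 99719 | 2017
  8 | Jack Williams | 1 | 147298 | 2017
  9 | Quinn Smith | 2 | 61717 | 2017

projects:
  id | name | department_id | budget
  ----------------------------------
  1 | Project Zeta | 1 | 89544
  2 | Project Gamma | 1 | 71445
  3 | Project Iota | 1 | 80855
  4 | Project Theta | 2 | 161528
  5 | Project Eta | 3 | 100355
SELECT c.name, p.name AS department, c.salary FROM employees c JOIN departments p ON c.department_id = p.id

Execution result:
name | department | salary
Henry Jones | Legal | 44249
Kate Jones | HR | 136219
Grace Johnson | HR | 44603
Olivia Williams | Support | 79927
Alice Davis | Legal | 122076
Eve Jones | HR | 79590
Alice Jones | Engineering | 99719
Jack Williams | Support | 147298
Quinn Smith | Legal | 61717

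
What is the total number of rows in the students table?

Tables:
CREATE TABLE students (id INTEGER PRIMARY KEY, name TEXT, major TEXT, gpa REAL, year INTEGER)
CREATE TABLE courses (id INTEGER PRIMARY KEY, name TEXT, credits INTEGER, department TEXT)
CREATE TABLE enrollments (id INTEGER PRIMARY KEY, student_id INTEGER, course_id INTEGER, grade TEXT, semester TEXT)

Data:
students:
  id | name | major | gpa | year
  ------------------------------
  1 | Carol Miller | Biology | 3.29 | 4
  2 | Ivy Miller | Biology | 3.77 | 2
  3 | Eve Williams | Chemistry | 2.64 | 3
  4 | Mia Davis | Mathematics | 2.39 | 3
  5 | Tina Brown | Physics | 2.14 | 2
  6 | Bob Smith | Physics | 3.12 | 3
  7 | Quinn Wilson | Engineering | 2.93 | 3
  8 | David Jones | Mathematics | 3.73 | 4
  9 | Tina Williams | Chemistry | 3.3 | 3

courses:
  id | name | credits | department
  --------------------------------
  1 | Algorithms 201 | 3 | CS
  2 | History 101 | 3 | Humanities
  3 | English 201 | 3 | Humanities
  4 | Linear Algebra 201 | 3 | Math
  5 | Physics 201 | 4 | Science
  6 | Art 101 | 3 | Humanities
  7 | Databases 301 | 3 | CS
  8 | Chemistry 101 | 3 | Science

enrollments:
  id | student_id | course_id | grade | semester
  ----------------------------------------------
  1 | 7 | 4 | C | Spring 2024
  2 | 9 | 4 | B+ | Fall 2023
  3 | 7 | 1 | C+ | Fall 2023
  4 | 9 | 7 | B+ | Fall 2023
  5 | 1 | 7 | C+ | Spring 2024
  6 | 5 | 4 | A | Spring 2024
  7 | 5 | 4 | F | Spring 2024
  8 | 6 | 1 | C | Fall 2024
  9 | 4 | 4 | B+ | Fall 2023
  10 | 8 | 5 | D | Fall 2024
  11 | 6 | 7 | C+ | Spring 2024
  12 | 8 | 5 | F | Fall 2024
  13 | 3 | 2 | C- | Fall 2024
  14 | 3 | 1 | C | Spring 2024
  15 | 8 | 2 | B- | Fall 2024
SELECT COUNT(*) FROM students

Execution result:
9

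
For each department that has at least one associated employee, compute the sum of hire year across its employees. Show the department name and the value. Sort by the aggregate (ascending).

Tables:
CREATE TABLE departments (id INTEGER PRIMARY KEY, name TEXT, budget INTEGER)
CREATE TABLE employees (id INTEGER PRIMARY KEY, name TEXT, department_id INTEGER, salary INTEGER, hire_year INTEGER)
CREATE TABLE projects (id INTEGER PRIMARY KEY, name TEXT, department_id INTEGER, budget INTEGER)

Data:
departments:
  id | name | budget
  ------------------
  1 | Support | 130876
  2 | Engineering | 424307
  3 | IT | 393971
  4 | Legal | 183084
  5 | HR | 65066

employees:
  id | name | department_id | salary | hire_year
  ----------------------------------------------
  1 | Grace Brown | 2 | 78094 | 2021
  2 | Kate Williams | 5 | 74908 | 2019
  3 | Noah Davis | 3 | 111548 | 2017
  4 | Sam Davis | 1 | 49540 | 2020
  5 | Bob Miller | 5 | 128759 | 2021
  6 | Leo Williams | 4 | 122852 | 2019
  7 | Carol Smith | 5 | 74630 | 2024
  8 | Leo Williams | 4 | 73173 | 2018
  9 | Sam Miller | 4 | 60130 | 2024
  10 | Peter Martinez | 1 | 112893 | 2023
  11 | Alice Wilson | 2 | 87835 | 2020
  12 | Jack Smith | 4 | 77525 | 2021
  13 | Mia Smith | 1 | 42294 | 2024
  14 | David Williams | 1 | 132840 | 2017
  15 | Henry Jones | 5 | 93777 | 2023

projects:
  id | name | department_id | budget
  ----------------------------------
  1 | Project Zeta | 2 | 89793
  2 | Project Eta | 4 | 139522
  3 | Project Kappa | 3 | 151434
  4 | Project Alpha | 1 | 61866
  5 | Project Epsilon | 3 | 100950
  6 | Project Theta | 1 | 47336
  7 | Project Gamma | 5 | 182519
SELECT p.name, SUM(c.hire_year) AS sum_hire_year FROM employees c JOIN departments p ON c.department_id = p.id GROUP BY p.id, p.name ORDER BY sum_hire_year ASC

Execution result:
name | sum_hire_year
IT | 2017
Engineering | 4041
Legal | 8082
Support | 8084
HR | 8087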